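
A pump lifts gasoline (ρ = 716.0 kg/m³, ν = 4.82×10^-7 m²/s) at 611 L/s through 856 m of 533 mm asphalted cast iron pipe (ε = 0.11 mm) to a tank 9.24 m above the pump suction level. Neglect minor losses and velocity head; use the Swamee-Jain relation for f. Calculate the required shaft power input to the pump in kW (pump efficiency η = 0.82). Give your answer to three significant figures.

P_shaft ≈ 94.1 kW

V = 4Q/(πD²) = 2.738 m/s; Re = 3.03×10^6; ε/D = 2.06×10^-4; f = 0.01422
h_f = f(L/D)V²/2g = 8.731 m
Total head H = z + h_f = 9.24 + 8.731 = 17.97 m
P_hyd = ρgQH = 716.0·9.81·0.611·17.97 = 77.12 kW
P_shaft = P_hyd/η = 77.12/0.82 = 94.05 kW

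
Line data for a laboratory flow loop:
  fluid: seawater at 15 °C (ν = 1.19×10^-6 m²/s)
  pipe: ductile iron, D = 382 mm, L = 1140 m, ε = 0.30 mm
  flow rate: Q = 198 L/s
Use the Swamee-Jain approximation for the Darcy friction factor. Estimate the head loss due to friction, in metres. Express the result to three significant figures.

h_f ≈ 8.76 m

V = 4Q/(πD²) = 4·0.198/(π·0.382²) = 1.728 m/s
Re = VD/ν = 1.728·0.382/1.19×10^-6 = 5.55×10^5 → turbulent
ε/D = 0.30/382 = 7.85×10^-4
Swamee-Jain: f = 0.01929
h_f = f(L/D)V²/(2g) = 0.01929·(1140/0.382)·1.728²/(2·9.81) = 8.757 m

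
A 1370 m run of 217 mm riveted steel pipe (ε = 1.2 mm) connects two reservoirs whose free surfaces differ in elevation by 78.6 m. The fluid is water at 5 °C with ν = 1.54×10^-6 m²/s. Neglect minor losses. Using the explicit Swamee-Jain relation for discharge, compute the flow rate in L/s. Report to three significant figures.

Q ≈ 103 L/s

Swamee-Jain (Type II): Q = -0.965·√(gD⁵h_f/L)·ln[ε/(3.7D) + √(3.17ν²L/(gD³h_f))]
√(gD⁵h_f/L) = √(9.81·0.217⁵·78.6/1370) = 0.01646
ε/(3.7D) = 0.00149; √(3.17ν²L/(gD³h_f)) = 3.62×10^-5
Q = -0.965·0.01646·ln(0.001531) = 0.1029 m³/s
Check: V = 2.78 m/s, Re = 3.92×10^5, f = 0.03165, h_f = 78.9 m ≈ 78.6 m ✓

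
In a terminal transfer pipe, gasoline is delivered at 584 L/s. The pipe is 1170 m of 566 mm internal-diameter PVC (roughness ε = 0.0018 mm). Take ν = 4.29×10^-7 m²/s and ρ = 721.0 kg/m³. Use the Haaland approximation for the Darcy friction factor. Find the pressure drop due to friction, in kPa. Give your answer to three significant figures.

V = 4Q/(πD²) = 4·0.584/(π·0.566²) = 2.321 m/s
Re = VD/ν = 2.321·0.566/4.29×10^-7 = 3.06×10^6 → turbulent
ε/D = 0.0018/566 = 3.18×10^-6
Haaland: f = 0.009797
h_f = f(L/D)V²/(2g) = 0.009797·(1170/0.566)·2.321²/(2·9.81) = 5.561 m
Δp = ρg·h_f = 721.0·9.81·5.561 = 39.33 kPa

Δp ≈ 39.3 kPa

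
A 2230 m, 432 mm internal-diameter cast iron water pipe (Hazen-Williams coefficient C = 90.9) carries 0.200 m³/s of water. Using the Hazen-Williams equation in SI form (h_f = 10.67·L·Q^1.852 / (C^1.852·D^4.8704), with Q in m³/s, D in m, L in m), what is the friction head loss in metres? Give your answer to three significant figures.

h_f = 10.67·2230·0.200^1.852 / (90.9^1.852·0.432^4.8704) = 16.98 m

h_f ≈ 17.0 m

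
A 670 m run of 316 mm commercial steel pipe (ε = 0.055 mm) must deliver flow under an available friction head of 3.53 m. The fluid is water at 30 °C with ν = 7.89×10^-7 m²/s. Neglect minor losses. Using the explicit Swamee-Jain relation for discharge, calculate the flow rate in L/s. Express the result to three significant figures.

Q ≈ 116 L/s

Swamee-Jain (Type II): Q = -0.965·√(gD⁵h_f/L)·ln[ε/(3.7D) + √(3.17ν²L/(gD³h_f))]
√(gD⁵h_f/L) = √(9.81·0.316⁵·3.53/670) = 0.01276
ε/(3.7D) = 4.70×10^-5; √(3.17ν²L/(gD³h_f)) = 3.48×10^-5
Q = -0.965·0.01276·ln(8.183×10^-5) = 0.1159 m³/s
Check: V = 1.48 m/s, Re = 5.92×10^5, f = 0.01504, h_f = 3.55 m ≈ 3.53 m ✓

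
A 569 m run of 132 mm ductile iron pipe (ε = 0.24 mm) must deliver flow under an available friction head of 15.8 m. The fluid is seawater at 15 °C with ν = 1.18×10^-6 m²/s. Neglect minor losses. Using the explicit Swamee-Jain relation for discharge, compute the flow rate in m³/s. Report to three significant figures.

Swamee-Jain (Type II): Q = -0.965·√(gD⁵h_f/L)·ln[ε/(3.7D) + √(3.17ν²L/(gD³h_f))]
√(gD⁵h_f/L) = √(9.81·0.132⁵·15.8/569) = 0.003304
ε/(3.7D) = 4.91×10^-4; √(3.17ν²L/(gD³h_f)) = 8.39×10^-5
Q = -0.965·0.003304·ln(5.753×10^-4) = 0.02379 m³/s
Check: V = 1.74 m/s, Re = 1.94×10^5, f = 0.02399, h_f = 15.9 m ≈ 15.8 m ✓

Q ≈ 0.0238 m³/s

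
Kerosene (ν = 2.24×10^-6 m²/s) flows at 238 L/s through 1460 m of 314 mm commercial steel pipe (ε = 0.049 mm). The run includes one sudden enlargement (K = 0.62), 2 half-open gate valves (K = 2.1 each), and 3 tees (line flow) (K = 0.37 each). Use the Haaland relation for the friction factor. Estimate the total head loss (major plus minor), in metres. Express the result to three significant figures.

V = 4Q/(πD²) = 3.073 m/s; V²/2g = 0.4815 m
Re = 4.31×10^5, ε/D = 1.56×10^-4 → f = 0.01508 (Haaland)
Major: h_f = f(L/D)·V²/2g = 0.01508·4650·0.4815 = 33.76 m
Minor: ΣK = 5.93; h_m = ΣK·V²/2g = 2.855 m
Total H_L = 33.76 + 2.855 = 36.62 m

H_L ≈ 36.6 m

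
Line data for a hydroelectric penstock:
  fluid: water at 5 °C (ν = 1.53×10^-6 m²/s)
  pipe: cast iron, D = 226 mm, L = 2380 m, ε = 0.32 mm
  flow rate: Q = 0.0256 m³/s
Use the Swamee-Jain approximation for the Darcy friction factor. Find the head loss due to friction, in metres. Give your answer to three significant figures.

V = 4Q/(πD²) = 4·0.0256/(π·0.226²) = 0.6382 m/s
Re = VD/ν = 0.6382·0.226/1.53×10^-6 = 9.43×10^4 → turbulent
ε/D = 0.32/226 = 0.00142
Swamee-Jain: f = 0.02380
h_f = f(L/D)V²/(2g) = 0.02380·(2380/0.226)·0.6382²/(2·9.81) = 5.203 m

h_f ≈ 5.20 m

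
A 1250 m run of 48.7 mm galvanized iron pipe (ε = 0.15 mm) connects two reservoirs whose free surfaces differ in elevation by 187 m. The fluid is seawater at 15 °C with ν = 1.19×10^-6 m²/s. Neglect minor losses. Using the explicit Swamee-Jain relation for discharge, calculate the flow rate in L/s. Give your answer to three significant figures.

Q ≈ 4.23 L/s

Swamee-Jain (Type II): Q = -0.965·√(gD⁵h_f/L)·ln[ε/(3.7D) + √(3.17ν²L/(gD³h_f))]
√(gD⁵h_f/L) = √(9.81·0.0487⁵·187/1250) = 6.340×10^-4
ε/(3.7D) = 8.32×10^-4; √(3.17ν²L/(gD³h_f)) = 1.63×10^-4
Q = -0.965·6.340×10^-4·ln(9.952×10^-4) = 0.004230 m³/s
Check: V = 2.27 m/s, Re = 9.29×10^4, f = 0.02799, h_f = 189 m ≈ 187 m ✓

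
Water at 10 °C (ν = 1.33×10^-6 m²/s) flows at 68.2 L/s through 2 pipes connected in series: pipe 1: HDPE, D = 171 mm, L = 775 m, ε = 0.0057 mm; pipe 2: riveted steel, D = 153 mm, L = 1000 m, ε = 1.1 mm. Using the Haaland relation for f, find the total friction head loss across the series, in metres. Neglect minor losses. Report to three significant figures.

Pipe 1: V = 2.970 m/s, Re = 3.82×10^5, ε/D = 3.33×10^-5, f = 0.01405, h_1 = f(L/D)V²/2g = 28.63 m
Pipe 2: V = 3.709 m/s, Re = 4.27×10^5, ε/D = 0.00719, f = 0.03423, h_2 = f(L/D)V²/2g = 156.9 m
Series → Q common, losses add: H = Σh = 185.5 m

H ≈ 186 m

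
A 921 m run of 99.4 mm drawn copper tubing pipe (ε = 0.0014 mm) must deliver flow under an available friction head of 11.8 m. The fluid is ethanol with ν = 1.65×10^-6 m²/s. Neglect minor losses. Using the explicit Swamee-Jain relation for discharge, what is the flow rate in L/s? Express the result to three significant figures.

Swamee-Jain (Type II): Q = -0.965·√(gD⁵h_f/L)·ln[ε/(3.7D) + √(3.17ν²L/(gD³h_f))]
√(gD⁵h_f/L) = √(9.81·0.0994⁵·11.8/921) = 0.001104
ε/(3.7D) = 3.81×10^-6; √(3.17ν²L/(gD³h_f)) = 2.64×10^-4
Q = -0.965·0.001104·ln(2.682×10^-4) = 0.008764 m³/s
Check: V = 1.13 m/s, Re = 6.80×10^4, f = 0.01946, h_f = 11.7 m ≈ 11.8 m ✓

Q ≈ 8.76 L/s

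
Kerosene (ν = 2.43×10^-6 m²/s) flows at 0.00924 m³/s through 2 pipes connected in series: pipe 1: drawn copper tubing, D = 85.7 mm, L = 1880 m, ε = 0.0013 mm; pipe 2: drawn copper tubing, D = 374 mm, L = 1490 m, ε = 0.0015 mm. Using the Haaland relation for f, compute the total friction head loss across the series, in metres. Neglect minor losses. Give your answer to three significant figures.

Pipe 1: V = 1.602 m/s, Re = 5.65×10^4, ε/D = 1.52×10^-5, f = 0.02019, h_1 = f(L/D)V²/2g = 57.94 m
Pipe 2: V = 0.08411 m/s, Re = 1.29×10^4, ε/D = 4.01×10^-6, f = 0.02881, h_2 = f(L/D)V²/2g = 0.04138 m
Series → Q common, losses add: H = Σh = 57.98 m

H ≈ 58.0 m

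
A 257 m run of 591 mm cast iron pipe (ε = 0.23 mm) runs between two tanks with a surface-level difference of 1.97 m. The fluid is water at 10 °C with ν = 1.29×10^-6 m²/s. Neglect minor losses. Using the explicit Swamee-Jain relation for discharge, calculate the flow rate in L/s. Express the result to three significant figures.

Swamee-Jain (Type II): Q = -0.965·√(gD⁵h_f/L)·ln[ε/(3.7D) + √(3.17ν²L/(gD³h_f))]
√(gD⁵h_f/L) = √(9.81·0.591⁵·1.97/257) = 0.07363
ε/(3.7D) = 1.05×10^-4; √(3.17ν²L/(gD³h_f)) = 1.84×10^-5
Q = -0.965·0.07363·ln(1.236×10^-4) = 0.6394 m³/s
Check: V = 2.33 m/s, Re = 1.07×10^6, f = 0.01646, h_f = 1.98 m ≈ 1.97 m ✓

Q ≈ 639 L/s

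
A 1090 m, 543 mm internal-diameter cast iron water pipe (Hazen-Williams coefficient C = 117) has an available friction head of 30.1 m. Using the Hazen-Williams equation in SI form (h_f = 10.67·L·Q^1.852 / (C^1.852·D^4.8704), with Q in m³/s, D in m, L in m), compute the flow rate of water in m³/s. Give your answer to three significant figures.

Rearranging: Q = [h_f·C^1.852·D^4.8704 / (10.67·L)]^(1/1.852)
Q = [30.1·117^1.852·0.543^4.8704 / (10.67·1090)]^0.540 = 0.9416 m³/s

Q ≈ 0.942 m³/s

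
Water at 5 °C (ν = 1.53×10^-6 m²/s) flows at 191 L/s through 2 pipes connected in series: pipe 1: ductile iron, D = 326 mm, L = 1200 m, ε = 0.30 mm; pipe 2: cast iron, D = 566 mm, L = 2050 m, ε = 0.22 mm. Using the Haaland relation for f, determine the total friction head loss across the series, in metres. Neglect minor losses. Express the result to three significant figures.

H ≈ 21.4 m

Pipe 1: V = 2.288 m/s, Re = 4.88×10^5, ε/D = 9.20×10^-4, f = 0.01985, h_1 = f(L/D)V²/2g = 19.50 m
Pipe 2: V = 0.7591 m/s, Re = 2.81×10^5, ε/D = 3.89×10^-4, f = 0.01749, h_2 = f(L/D)V²/2g = 1.860 m
Series → Q common, losses add: H = Σh = 21.36 m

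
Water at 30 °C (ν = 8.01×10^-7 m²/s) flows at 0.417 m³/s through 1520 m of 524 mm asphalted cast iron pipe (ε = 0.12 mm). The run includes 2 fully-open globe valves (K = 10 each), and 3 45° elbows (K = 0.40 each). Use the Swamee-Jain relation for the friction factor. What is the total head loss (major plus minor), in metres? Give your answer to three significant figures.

V = 4Q/(πD²) = 1.934 m/s; V²/2g = 0.1906 m
Re = 1.26×10^6, ε/D = 2.29×10^-4 → f = 0.01491 (Swamee-Jain)
Major: h_f = f(L/D)·V²/2g = 0.01491·2901·0.1906 = 8.242 m
Minor: ΣK = 21.2; h_m = ΣK·V²/2g = 4.040 m
Total H_L = 8.242 + 4.040 = 12.28 m

H_L ≈ 12.3 m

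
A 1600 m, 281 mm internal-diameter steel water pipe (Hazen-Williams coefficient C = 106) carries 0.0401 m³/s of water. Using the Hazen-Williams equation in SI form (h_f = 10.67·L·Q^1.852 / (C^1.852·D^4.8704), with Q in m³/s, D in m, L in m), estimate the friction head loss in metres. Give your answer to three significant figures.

h_f = 10.67·1600·0.0401^1.852 / (106^1.852·0.281^4.8704) = 3.797 m

h_f ≈ 3.80 m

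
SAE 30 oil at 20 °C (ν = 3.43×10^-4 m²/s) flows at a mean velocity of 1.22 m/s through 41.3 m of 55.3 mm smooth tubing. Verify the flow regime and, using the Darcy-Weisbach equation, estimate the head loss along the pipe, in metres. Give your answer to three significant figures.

Re = VD/ν = 1.22·0.05530/3.43×10^-4 = 197 → laminar (Re < 2300)
f = 64/Re = 0.3254
h_f = f(L/D)V²/(2g) = 0.3254·(41.3/0.05530)·1.22²/(2·9.81) = 18.43 m

h_f ≈ 18.4 m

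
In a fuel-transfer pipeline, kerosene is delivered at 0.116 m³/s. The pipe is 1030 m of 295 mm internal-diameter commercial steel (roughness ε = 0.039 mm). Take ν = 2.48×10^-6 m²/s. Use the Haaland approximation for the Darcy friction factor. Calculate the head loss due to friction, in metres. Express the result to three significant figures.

V = 4Q/(πD²) = 4·0.116/(π·0.295²) = 1.697 m/s
Re = VD/ν = 1.697·0.295/2.48×10^-6 = 2.02×10^5 → turbulent
ε/D = 0.039/295 = 1.32×10^-4
Haaland: f = 0.01639
h_f = f(L/D)V²/(2g) = 0.01639·(1030/0.295)·1.697²/(2·9.81) = 8.401 m

h_f ≈ 8.40 m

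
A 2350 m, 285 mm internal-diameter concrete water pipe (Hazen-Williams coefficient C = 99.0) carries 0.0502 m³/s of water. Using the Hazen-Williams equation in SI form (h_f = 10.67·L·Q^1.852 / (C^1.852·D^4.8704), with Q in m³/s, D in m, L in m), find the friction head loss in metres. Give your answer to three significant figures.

h_f = 10.67·2350·0.0502^1.852 / (99.0^1.852·0.285^4.8704) = 8.957 m

h_f ≈ 8.96 m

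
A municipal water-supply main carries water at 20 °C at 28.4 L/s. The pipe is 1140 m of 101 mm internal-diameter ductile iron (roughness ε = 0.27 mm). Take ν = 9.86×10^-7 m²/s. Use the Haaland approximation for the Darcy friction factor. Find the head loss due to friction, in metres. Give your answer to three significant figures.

V = 4Q/(πD²) = 4·0.0284/(π·0.101²) = 3.545 m/s
Re = VD/ν = 3.545·0.101/9.86×10^-7 = 3.63×10^5 → turbulent
ε/D = 0.27/101 = 0.00267
Haaland: f = 0.02575
h_f = f(L/D)V²/(2g) = 0.02575·(1140/0.101)·3.545²/(2·9.81) = 186.1 m

h_f ≈ 186 m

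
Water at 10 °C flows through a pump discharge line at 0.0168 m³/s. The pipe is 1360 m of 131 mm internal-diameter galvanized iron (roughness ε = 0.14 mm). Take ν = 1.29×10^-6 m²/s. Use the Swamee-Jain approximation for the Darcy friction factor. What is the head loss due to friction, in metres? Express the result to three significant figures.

V = 4Q/(πD²) = 4·0.0168/(π·0.131²) = 1.246 m/s
Re = VD/ν = 1.246·0.131/1.29×10^-6 = 1.27×10^5 → turbulent
ε/D = 0.14/131 = 0.00107
Swamee-Jain: f = 0.02213
h_f = f(L/D)V²/(2g) = 0.02213·(1360/0.131)·1.246²/(2·9.81) = 18.20 m

h_f ≈ 18.2 m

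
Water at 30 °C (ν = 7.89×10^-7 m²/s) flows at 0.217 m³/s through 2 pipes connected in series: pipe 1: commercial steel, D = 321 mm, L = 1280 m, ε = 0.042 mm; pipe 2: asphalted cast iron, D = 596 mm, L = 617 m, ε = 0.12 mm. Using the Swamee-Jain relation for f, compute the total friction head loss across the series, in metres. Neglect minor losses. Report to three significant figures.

H ≈ 20.7 m

Pipe 1: V = 2.681 m/s, Re = 1.09×10^6, ε/D = 1.31×10^-4, f = 0.01385, h_1 = f(L/D)V²/2g = 20.24 m
Pipe 2: V = 0.7778 m/s, Re = 5.88×10^5, ε/D = 2.01×10^-4, f = 0.01532, h_2 = f(L/D)V²/2g = 0.4891 m
Series → Q common, losses add: H = Σh = 20.73 m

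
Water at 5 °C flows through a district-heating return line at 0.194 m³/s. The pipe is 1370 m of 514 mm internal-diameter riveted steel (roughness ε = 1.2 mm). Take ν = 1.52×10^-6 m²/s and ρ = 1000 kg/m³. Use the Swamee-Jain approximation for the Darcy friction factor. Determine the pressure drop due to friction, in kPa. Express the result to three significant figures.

V = 4Q/(πD²) = 4·0.194/(π·0.514²) = 0.9349 m/s
Re = VD/ν = 0.9349·0.514/1.52×10^-6 = 3.16×10^5 → turbulent
ε/D = 1.2/514 = 0.00233
Swamee-Jain: f = 0.02507
h_f = f(L/D)V²/(2g) = 0.02507·(1370/0.514)·0.9349²/(2·9.81) = 2.977 m
Δp = ρg·h_f = 1000·9.81·2.977 = 29.21 kPa

Δp ≈ 29.2 kPa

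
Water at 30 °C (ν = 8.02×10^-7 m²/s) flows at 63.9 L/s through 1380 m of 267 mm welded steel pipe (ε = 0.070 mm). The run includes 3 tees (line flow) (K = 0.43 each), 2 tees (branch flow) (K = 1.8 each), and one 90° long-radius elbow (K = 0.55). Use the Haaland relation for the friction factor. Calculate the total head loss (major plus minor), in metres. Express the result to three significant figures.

V = 4Q/(πD²) = 1.141 m/s; V²/2g = 0.06639 m
Re = 3.80×10^5, ε/D = 2.62×10^-4 → f = 0.01618 (Haaland)
Major: h_f = f(L/D)·V²/2g = 0.01618·5169·0.06639 = 5.552 m
Minor: ΣK = 5.44; h_m = ΣK·V²/2g = 0.3611 m
Total H_L = 5.552 + 0.3611 = 5.914 m

H_L ≈ 5.91 m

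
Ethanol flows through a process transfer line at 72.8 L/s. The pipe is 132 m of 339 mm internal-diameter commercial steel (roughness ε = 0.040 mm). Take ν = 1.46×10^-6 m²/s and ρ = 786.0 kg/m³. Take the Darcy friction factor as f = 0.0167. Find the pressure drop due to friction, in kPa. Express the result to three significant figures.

Δp ≈ 1.66 kPa

V = 4Q/(πD²) = 4·0.0728/(π·0.339²) = 0.8066 m/s
h_f = f(L/D)V²/(2g) = 0.01670·(132/0.339)·0.8066²/(2·9.81) = 0.2156 m
Δp = ρg·h_f = 786.0·9.81·0.2156 = 1.663 kPa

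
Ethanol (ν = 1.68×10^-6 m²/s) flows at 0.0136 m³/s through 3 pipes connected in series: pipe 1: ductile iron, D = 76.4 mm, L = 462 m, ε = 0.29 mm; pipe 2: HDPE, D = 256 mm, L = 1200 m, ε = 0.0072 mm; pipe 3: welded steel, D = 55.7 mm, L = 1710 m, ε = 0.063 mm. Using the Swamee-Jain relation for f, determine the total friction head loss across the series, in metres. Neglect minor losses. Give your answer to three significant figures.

Pipe 1: V = 2.967 m/s, Re = 1.35×10^5, ε/D = 0.00380, f = 0.02904, h_1 = f(L/D)V²/2g = 78.78 m
Pipe 2: V = 0.2642 m/s, Re = 4.03×10^4, ε/D = 2.81×10^-5, f = 0.02191, h_2 = f(L/D)V²/2g = 0.3655 m
Pipe 3: V = 5.581 m/s, Re = 1.85×10^5, ε/D = 0.00113, f = 0.02179, h_3 = f(L/D)V²/2g = 1062 m
Series → Q common, losses add: H = Σh = 1141 m

H ≈ 1140 m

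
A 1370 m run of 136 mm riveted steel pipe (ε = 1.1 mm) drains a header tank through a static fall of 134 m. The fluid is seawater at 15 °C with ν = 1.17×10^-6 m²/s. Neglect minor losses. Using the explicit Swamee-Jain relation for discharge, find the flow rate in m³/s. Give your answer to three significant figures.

Q ≈ 0.0394 m³/s

Swamee-Jain (Type II): Q = -0.965·√(gD⁵h_f/L)·ln[ε/(3.7D) + √(3.17ν²L/(gD³h_f))]
√(gD⁵h_f/L) = √(9.81·0.136⁵·134/1370) = 0.006681
ε/(3.7D) = 0.00219; √(3.17ν²L/(gD³h_f)) = 4.24×10^-5
Q = -0.965·0.006681·ln(0.002228) = 0.03937 m³/s
Check: V = 2.71 m/s, Re = 3.15×10^5, f = 0.03566, h_f = 135 m ≈ 134 m ✓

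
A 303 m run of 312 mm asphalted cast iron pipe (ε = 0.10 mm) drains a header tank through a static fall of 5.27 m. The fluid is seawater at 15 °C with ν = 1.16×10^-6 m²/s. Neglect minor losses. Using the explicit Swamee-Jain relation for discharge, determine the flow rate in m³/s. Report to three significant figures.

Q ≈ 0.197 m³/s

Swamee-Jain (Type II): Q = -0.965·√(gD⁵h_f/L)·ln[ε/(3.7D) + √(3.17ν²L/(gD³h_f))]
√(gD⁵h_f/L) = √(9.81·0.312⁵·5.27/303) = 0.02246
ε/(3.7D) = 8.66×10^-5; √(3.17ν²L/(gD³h_f)) = 2.87×10^-5
Q = -0.965·0.02246·ln(1.153×10^-4) = 0.1965 m³/s
Check: V = 2.57 m/s, Re = 6.91×10^5, f = 0.01622, h_f = 5.30 m ≈ 5.27 m ✓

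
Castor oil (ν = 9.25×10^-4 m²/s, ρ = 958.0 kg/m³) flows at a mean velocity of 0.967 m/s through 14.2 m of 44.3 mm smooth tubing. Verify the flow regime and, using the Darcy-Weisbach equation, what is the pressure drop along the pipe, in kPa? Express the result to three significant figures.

Δp ≈ 198 kPa

Re = VD/ν = 0.967·0.04430/9.25×10^-4 = 46.3 → laminar (Re < 2300)
f = 64/Re = 1.382
h_f = f(L/D)V²/(2g) = 1.382·(14.2/0.04430)·0.967²/(2·9.81) = 21.11 m
Δp = ρg·h_f = 958.0·9.81·21.11 = 198.4 kPa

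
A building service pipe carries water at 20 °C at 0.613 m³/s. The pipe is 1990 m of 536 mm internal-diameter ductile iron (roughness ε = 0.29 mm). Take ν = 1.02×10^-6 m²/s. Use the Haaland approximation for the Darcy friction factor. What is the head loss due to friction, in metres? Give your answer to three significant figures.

h_f ≈ 24.2 m

V = 4Q/(πD²) = 4·0.613/(π·0.536²) = 2.717 m/s
Re = VD/ν = 2.717·0.536/1.02×10^-6 = 1.43×10^6 → turbulent
ε/D = 0.29/536 = 5.41×10^-4
Haaland: f = 0.01733
h_f = f(L/D)V²/(2g) = 0.01733·(1990/0.536)·2.717²/(2·9.81) = 24.20 m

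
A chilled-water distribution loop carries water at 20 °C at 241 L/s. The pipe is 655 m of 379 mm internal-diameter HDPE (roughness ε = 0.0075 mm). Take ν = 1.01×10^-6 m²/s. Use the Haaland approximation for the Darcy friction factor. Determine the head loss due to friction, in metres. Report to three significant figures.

h_f ≈ 4.96 m

V = 4Q/(πD²) = 4·0.241/(π·0.379²) = 2.136 m/s
Re = VD/ν = 2.136·0.379/1.01×10^-6 = 8.02×10^5 → turbulent
ε/D = 0.0075/379 = 1.98×10^-5
Haaland: f = 0.01235
h_f = f(L/D)V²/(2g) = 0.01235·(655/0.379)·2.136²/(2·9.81) = 4.964 m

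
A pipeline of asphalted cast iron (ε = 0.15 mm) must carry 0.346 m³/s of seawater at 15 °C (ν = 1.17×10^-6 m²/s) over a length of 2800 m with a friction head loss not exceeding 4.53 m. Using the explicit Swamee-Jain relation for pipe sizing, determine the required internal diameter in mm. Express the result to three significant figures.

Swamee-Jain (Type III): D = 0.66·[ε^1.25·(LQ²/(gh_f))^4.75 + ν·Q^9.4·(L/(gh_f))^5.2]^0.04
LQ²/(gh_f) = 7.543; L/(gh_f) = 63.01
Term 1 = ε^1.25·(…)^4.75 = 0.245; Term 2 = ν·Q^9.4·(…)^5.2 = 0.124
D = 0.66·(0.245 + 0.124)^0.04 = 0.6341 m = 634 mm
Check: V = 1.10 m/s, Re = 5.94×10^5, f = 0.01564, h_f = 4.22 m ≈ 4.53 m ✓

D ≈ 634 mm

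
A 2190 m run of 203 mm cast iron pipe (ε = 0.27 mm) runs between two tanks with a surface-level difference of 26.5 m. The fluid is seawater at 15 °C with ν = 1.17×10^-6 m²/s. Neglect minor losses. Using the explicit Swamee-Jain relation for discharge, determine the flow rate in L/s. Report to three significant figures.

Q ≈ 47.9 L/s

Swamee-Jain (Type II): Q = -0.965·√(gD⁵h_f/L)·ln[ε/(3.7D) + √(3.17ν²L/(gD³h_f))]
√(gD⁵h_f/L) = √(9.81·0.203⁵·26.5/2190) = 0.006397
ε/(3.7D) = 3.59×10^-4; √(3.17ν²L/(gD³h_f)) = 6.61×10^-5
Q = -0.965·0.006397·ln(4.256×10^-4) = 0.04792 m³/s
Check: V = 1.48 m/s, Re = 2.57×10^5, f = 0.02215, h_f = 26.7 m ≈ 26.5 m ✓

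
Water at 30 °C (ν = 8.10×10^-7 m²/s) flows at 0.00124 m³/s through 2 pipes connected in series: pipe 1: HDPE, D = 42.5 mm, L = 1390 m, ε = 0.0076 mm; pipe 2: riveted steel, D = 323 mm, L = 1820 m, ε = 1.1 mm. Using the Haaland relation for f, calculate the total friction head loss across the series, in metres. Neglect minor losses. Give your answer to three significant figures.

Pipe 1: V = 0.8741 m/s, Re = 4.59×10^4, ε/D = 1.79×10^-4, f = 0.02162, h_1 = f(L/D)V²/2g = 27.54 m
Pipe 2: V = 0.01513 m/s, Re = 6030, ε/D = 0.00341, f = 0.03925, h_2 = f(L/D)V²/2g = 0.002582 m
Series → Q common, losses add: H = Σh = 27.54 m

H ≈ 27.5 m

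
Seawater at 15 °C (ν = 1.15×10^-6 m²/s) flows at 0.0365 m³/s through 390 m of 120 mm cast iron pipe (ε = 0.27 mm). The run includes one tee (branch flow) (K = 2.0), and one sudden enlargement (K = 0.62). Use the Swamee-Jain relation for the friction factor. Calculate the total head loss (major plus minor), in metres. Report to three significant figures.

H_L ≈ 44.2 m

V = 4Q/(πD²) = 3.227 m/s; V²/2g = 0.5309 m
Re = 3.37×10^5, ε/D = 0.00225 → f = 0.02481 (Swamee-Jain)
Major: h_f = f(L/D)·V²/2g = 0.02481·3250·0.5309 = 42.80 m
Minor: ΣK = 2.62; h_m = ΣK·V²/2g = 1.391 m
Total H_L = 42.80 + 1.391 = 44.19 m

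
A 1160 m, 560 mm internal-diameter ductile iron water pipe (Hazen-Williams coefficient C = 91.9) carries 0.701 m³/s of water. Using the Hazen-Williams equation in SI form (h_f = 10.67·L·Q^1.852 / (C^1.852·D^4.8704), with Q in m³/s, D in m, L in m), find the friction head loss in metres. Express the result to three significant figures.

h_f ≈ 25.0 m

h_f = 10.67·1160·0.701^1.852 / (91.9^1.852·0.560^4.8704) = 24.96 m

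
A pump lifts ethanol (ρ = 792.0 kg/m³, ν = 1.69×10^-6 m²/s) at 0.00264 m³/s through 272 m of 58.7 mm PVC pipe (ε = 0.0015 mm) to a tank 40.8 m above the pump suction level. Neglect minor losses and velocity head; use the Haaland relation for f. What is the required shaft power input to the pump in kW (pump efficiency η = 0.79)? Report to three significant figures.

P_shaft ≈ 1.19 kW

V = 4Q/(πD²) = 0.9755 m/s; Re = 3.39×10^4; ε/D = 2.56×10^-5; f = 0.02270
h_f = f(L/D)V²/2g = 5.102 m
Total head H = z + h_f = 40.8 + 5.102 = 45.90 m
P_hyd = ρgQH = 792.0·9.81·0.00264·45.90 = 0.9415 kW
P_shaft = P_hyd/η = 0.9415/0.79 = 1.192 kW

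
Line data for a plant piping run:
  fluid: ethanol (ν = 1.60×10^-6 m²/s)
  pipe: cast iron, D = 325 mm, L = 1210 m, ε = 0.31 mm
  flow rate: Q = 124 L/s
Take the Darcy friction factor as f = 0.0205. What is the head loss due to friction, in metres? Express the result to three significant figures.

h_f ≈ 8.69 m

V = 4Q/(πD²) = 4·0.124/(π·0.325²) = 1.495 m/s
h_f = f(L/D)V²/(2g) = 0.02050·(1210/0.325)·1.495²/(2·9.81) = 8.691 m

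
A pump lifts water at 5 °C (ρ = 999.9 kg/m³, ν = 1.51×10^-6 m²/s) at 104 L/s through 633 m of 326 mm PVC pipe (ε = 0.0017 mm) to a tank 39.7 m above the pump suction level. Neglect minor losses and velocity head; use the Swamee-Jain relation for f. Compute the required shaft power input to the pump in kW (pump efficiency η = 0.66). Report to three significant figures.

P_shaft ≈ 64.9 kW

V = 4Q/(πD²) = 1.246 m/s; Re = 2.69×10^5; ε/D = 5.21×10^-6; f = 0.01473
h_f = f(L/D)V²/2g = 2.263 m
Total head H = z + h_f = 39.7 + 2.263 = 41.96 m
P_hyd = ρgQH = 999.9·9.81·0.104·41.96 = 42.81 kW
P_shaft = P_hyd/η = 42.81/0.66 = 64.86 kW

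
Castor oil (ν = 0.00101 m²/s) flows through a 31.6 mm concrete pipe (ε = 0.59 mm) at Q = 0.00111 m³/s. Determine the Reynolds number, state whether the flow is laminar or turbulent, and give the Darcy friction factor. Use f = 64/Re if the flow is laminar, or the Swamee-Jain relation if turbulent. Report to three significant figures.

Re ≈ 44.3; laminar; f = 64/Re ≈ 1.45

V = 4Q/(πD²) = 1.415 m/s
Re = VD/ν = 1.415·0.0316/0.00101 = 44.3
Re < 2300 → laminar → f = 64/Re = 1.445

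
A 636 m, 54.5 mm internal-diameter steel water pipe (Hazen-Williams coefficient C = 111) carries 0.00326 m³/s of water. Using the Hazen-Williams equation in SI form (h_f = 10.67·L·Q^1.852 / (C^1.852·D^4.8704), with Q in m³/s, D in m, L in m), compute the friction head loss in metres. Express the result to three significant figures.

h_f = 10.67·636·0.00326^1.852 / (111^1.852·0.0545^4.8704) = 39.12 m

h_f ≈ 39.1 m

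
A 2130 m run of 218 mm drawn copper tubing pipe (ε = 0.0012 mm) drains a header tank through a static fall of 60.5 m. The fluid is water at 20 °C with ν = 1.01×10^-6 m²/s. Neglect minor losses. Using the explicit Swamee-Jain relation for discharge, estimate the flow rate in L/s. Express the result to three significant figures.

Q ≈ 116 L/s

Swamee-Jain (Type II): Q = -0.965·√(gD⁵h_f/L)·ln[ε/(3.7D) + √(3.17ν²L/(gD³h_f))]
√(gD⁵h_f/L) = √(9.81·0.218⁵·60.5/2130) = 0.01171
ε/(3.7D) = 1.49×10^-6; √(3.17ν²L/(gD³h_f)) = 3.35×10^-5
Q = -0.965·0.01171·ln(3.496×10^-5) = 0.1160 m³/s
Check: V = 3.11 m/s, Re = 6.71×10^5, f = 0.01254, h_f = 60.3 m ≈ 60.5 m ✓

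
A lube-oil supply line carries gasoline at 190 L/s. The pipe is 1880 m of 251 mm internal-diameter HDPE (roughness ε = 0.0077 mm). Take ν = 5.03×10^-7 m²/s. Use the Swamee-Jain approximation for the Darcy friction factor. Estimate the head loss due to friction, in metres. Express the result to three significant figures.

V = 4Q/(πD²) = 4·0.190/(π·0.251²) = 3.840 m/s
Re = VD/ν = 3.840·0.251/5.03×10^-7 = 1.92×10^6 → turbulent
ε/D = 0.0077/251 = 3.07×10^-5
Swamee-Jain: f = 0.01143
h_f = f(L/D)V²/(2g) = 0.01143·(1880/0.251)·3.840²/(2·9.81) = 64.32 m

h_f ≈ 64.3 m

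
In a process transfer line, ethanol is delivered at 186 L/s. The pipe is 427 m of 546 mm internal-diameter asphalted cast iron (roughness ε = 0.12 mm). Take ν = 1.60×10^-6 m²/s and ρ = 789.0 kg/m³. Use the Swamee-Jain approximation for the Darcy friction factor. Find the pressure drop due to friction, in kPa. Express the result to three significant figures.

V = 4Q/(πD²) = 4·0.186/(π·0.546²) = 0.7944 m/s
Re = VD/ν = 0.7944·0.546/1.60×10^-6 = 2.71×10^5 → turbulent
ε/D = 0.12/546 = 2.20×10^-4
Swamee-Jain: f = 0.01665
h_f = f(L/D)V²/(2g) = 0.01665·(427/0.546)·0.7944²/(2·9.81) = 0.4188 m
Δp = ρg·h_f = 789.0·9.81·0.4188 = 3.242 kPa

Δp ≈ 3.24 kPa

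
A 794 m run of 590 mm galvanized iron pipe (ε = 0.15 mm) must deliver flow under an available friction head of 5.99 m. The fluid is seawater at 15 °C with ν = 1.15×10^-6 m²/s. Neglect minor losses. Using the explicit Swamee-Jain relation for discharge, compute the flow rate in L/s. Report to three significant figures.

Q ≈ 658 L/s

Swamee-Jain (Type II): Q = -0.965·√(gD⁵h_f/L)·ln[ε/(3.7D) + √(3.17ν²L/(gD³h_f))]
√(gD⁵h_f/L) = √(9.81·0.590⁵·5.99/794) = 0.07274
ε/(3.7D) = 6.87×10^-5; √(3.17ν²L/(gD³h_f)) = 1.66×10^-5
Q = -0.965·0.07274·ln(8.532×10^-5) = 0.6576 m³/s
Check: V = 2.41 m/s, Re = 1.23×10^6, f = 0.01519, h_f = 6.03 m ≈ 5.99 m ✓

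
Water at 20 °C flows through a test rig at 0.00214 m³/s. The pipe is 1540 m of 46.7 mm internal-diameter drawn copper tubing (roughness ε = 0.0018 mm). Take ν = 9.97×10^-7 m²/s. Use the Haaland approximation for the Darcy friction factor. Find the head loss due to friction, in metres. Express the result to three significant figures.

h_f ≈ 52.8 m

V = 4Q/(πD²) = 4·0.00214/(π·0.0467²) = 1.249 m/s
Re = VD/ν = 1.249·0.0467/9.97×10^-7 = 5.85×10^4 → turbulent
ε/D = 0.0018/46.7 = 3.85×10^-5
Haaland: f = 0.02011
h_f = f(L/D)V²/(2g) = 0.02011·(1540/0.0467)·1.249²/(2·9.81) = 52.76 m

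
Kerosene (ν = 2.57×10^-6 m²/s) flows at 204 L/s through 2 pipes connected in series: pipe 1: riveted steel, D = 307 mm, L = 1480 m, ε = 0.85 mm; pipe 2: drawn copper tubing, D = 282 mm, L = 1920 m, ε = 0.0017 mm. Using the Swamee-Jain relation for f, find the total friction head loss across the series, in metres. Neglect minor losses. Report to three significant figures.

Pipe 1: V = 2.756 m/s, Re = 3.29×10^5, ε/D = 0.00277, f = 0.02616, h_1 = f(L/D)V²/2g = 48.82 m
Pipe 2: V = 3.266 m/s, Re = 3.58×10^5, ε/D = 6.03×10^-6, f = 0.01399, h_2 = f(L/D)V²/2g = 51.78 m
Series → Q common, losses add: H = Σh = 100.6 m

H ≈ 101 m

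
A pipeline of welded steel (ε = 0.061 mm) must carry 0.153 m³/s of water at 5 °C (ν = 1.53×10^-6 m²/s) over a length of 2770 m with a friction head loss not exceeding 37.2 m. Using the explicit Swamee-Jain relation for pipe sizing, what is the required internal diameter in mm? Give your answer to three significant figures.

D ≈ 300 mm

Swamee-Jain (Type III): D = 0.66·[ε^1.25·(LQ²/(gh_f))^4.75 + ν·Q^9.4·(L/(gh_f))^5.2]^0.04
LQ²/(gh_f) = 0.1777; L/(gh_f) = 7.590
Term 1 = ε^1.25·(…)^4.75 = 1.47×10^-9; Term 2 = ν·Q^9.4·(…)^5.2 = 1.25×10^-9
D = 0.66·(1.47×10^-9 + 1.25×10^-9)^0.04 = 0.2999 m = 300 mm
Check: V = 2.17 m/s, Re = 4.25×10^5, f = 0.01577, h_f = 34.8 m ≈ 37.2 m ✓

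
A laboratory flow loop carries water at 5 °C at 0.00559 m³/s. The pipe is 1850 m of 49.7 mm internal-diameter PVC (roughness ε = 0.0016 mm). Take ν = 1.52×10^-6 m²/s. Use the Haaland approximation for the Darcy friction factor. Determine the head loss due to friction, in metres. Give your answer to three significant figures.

V = 4Q/(πD²) = 4·0.00559/(π·0.0497²) = 2.881 m/s
Re = VD/ν = 2.881·0.0497/1.52×10^-6 = 9.42×10^4 → turbulent
ε/D = 0.0016/49.7 = 3.22×10^-5
Haaland: f = 0.01817
h_f = f(L/D)V²/(2g) = 0.01817·(1850/0.0497)·2.881²/(2·9.81) = 286.3 m

h_f ≈ 286 m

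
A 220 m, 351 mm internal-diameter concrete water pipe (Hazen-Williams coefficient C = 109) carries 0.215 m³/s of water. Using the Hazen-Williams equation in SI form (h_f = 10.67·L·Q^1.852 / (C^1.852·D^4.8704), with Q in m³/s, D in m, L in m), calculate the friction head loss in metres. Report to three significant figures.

h_f ≈ 3.76 m

h_f = 10.67·220·0.215^1.852 / (109^1.852·0.351^4.8704) = 3.763 m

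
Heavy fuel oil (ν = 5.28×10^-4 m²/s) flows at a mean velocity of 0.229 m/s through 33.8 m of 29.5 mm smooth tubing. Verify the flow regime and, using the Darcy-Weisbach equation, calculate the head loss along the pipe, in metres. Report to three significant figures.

Re = VD/ν = 0.229·0.02950/5.28×10^-4 = 12.8 → laminar (Re < 2300)
f = 64/Re = 5.002
h_f = f(L/D)V²/(2g) = 5.002·(33.8/0.02950)·0.229²/(2·9.81) = 15.32 m

h_f ≈ 15.3 m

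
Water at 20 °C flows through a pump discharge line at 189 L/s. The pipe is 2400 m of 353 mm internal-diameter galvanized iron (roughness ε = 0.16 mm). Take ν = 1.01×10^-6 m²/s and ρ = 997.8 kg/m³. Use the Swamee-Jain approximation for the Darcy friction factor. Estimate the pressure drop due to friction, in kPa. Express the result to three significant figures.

Δp ≈ 218 kPa

V = 4Q/(πD²) = 4·0.189/(π·0.353²) = 1.931 m/s
Re = VD/ν = 1.931·0.353/1.01×10^-6 = 6.75×10^5 → turbulent
ε/D = 0.16/353 = 4.53×10^-4
Swamee-Jain: f = 0.01723
h_f = f(L/D)V²/(2g) = 0.01723·(2400/0.353)·1.931²/(2·9.81) = 22.26 m
Δp = ρg·h_f = 997.8·9.81·22.26 = 217.9 kPa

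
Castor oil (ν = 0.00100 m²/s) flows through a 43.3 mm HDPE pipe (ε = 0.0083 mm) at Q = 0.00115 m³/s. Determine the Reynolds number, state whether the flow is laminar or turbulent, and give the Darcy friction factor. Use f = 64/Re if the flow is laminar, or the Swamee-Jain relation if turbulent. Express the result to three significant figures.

V = 4Q/(πD²) = 0.7810 m/s
Re = VD/ν = 0.7810·0.0433/0.00100 = 33.8
Re < 2300 → laminar → f = 64/Re = 1.893

Re ≈ 33.8; laminar; f = 64/Re ≈ 1.89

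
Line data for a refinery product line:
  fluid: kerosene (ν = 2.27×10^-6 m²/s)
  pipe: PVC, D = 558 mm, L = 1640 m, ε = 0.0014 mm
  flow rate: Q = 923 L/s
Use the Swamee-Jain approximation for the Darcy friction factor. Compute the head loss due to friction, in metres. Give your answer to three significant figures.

V = 4Q/(πD²) = 4·0.923/(π·0.558²) = 3.774 m/s
Re = VD/ν = 3.774·0.558/2.27×10^-6 = 9.28×10^5 → turbulent
ε/D = 0.0014/558 = 2.51×10^-6
Swamee-Jain: f = 0.01182
h_f = f(L/D)V²/(2g) = 0.01182·(1640/0.558)·3.774²/(2·9.81) = 25.21 m

h_f ≈ 25.2 m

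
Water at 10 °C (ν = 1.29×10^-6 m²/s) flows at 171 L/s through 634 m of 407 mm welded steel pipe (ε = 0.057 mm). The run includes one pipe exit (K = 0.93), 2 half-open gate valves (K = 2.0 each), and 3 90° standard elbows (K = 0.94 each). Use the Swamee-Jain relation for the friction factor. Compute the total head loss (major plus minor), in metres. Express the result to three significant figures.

V = 4Q/(πD²) = 1.314 m/s; V²/2g = 0.08805 m
Re = 4.15×10^5, ε/D = 1.40×10^-4 → f = 0.01521 (Swamee-Jain)
Major: h_f = f(L/D)·V²/2g = 0.01521·1558·0.08805 = 2.086 m
Minor: ΣK = 7.75; h_m = ΣK·V²/2g = 0.6824 m
Total H_L = 2.086 + 0.6824 = 2.769 m

H_L ≈ 2.77 m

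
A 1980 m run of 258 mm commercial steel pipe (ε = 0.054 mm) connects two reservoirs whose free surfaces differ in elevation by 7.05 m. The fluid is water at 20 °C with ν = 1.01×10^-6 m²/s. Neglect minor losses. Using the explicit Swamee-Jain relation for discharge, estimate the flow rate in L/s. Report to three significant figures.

Swamee-Jain (Type II): Q = -0.965·√(gD⁵h_f/L)·ln[ε/(3.7D) + √(3.17ν²L/(gD³h_f))]
√(gD⁵h_f/L) = √(9.81·0.258⁵·7.05/1980) = 0.006319
ε/(3.7D) = 5.66×10^-5; √(3.17ν²L/(gD³h_f)) = 7.34×10^-5
Q = -0.965·0.006319·ln(1.300×10^-4) = 0.05456 m³/s
Check: V = 1.04 m/s, Re = 2.67×10^5, f = 0.01660, h_f = 7.07 m ≈ 7.05 m ✓

Q ≈ 54.6 L/s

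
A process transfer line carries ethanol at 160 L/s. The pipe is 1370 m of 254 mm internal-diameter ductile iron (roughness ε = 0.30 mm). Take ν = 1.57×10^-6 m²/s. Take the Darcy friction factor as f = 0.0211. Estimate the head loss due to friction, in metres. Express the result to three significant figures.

V = 4Q/(πD²) = 4·0.160/(π·0.254²) = 3.158 m/s
h_f = f(L/D)V²/(2g) = 0.02110·(1370/0.254)·3.158²/(2·9.81) = 57.84 m

h_f ≈ 57.8 m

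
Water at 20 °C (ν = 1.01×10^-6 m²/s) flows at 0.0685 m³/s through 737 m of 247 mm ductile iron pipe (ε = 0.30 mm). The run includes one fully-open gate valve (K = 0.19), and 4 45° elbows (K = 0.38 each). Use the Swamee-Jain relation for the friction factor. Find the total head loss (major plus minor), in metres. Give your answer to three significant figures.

V = 4Q/(πD²) = 1.430 m/s; V²/2g = 0.1042 m
Re = 3.50×10^5, ε/D = 0.00121 → f = 0.02147 (Swamee-Jain)
Major: h_f = f(L/D)·V²/2g = 0.02147·2984·0.1042 = 6.674 m
Minor: ΣK = 1.71; h_m = ΣK·V²/2g = 0.1781 m
Total H_L = 6.674 + 0.1781 = 6.852 m

H_L ≈ 6.85 m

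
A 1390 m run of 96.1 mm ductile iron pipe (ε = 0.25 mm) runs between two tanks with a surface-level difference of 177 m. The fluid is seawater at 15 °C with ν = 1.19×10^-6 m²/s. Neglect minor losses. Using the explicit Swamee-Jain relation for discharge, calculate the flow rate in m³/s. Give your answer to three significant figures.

Q ≈ 0.0221 m³/s

Swamee-Jain (Type II): Q = -0.965·√(gD⁵h_f/L)·ln[ε/(3.7D) + √(3.17ν²L/(gD³h_f))]
√(gD⁵h_f/L) = √(9.81·0.0961⁵·177/1390) = 0.003200
ε/(3.7D) = 7.03×10^-4; √(3.17ν²L/(gD³h_f)) = 6.36×10^-5
Q = -0.965·0.003200·ln(7.667×10^-4) = 0.02215 m³/s
Check: V = 3.05 m/s, Re = 2.47×10^5, f = 0.02592, h_f = 178 m ≈ 177 m ✓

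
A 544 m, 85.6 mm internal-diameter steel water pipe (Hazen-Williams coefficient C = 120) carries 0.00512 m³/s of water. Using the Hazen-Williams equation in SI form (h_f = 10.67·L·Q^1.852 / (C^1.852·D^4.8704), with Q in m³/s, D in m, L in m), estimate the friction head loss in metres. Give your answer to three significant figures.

h_f = 10.67·544·0.00512^1.852 / (120^1.852·0.0856^4.8704) = 7.413 m

h_f ≈ 7.41 m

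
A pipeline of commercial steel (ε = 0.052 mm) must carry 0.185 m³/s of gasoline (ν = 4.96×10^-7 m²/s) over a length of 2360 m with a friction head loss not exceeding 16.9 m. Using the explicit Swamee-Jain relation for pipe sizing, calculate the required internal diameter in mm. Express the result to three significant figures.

Swamee-Jain (Type III): D = 0.66·[ε^1.25·(LQ²/(gh_f))^4.75 + ν·Q^9.4·(L/(gh_f))^5.2]^0.04
LQ²/(gh_f) = 0.4872; L/(gh_f) = 14.23
Term 1 = ε^1.25·(…)^4.75 = 1.45×10^-7; Term 2 = ν·Q^9.4·(…)^5.2 = 6.37×10^-8
D = 0.66·(1.45×10^-7 + 6.37×10^-8)^0.04 = 0.3567 m = 357 mm
Check: V = 1.85 m/s, Re = 1.33×10^6, f = 0.01388, h_f = 16.0 m ≈ 16.9 m ✓

D ≈ 357 mm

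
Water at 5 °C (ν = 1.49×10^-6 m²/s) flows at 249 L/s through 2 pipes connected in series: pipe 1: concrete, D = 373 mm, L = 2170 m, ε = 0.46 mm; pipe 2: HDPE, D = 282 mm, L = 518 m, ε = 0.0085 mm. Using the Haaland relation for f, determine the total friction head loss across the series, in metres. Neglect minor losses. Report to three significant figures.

Pipe 1: V = 2.279 m/s, Re = 5.70×10^5, ε/D = 0.00123, f = 0.02112, h_1 = f(L/D)V²/2g = 32.51 m
Pipe 2: V = 3.987 m/s, Re = 7.55×10^5, ε/D = 3.01×10^-5, f = 0.01263, h_2 = f(L/D)V²/2g = 18.79 m
Series → Q common, losses add: H = Σh = 51.30 m

H ≈ 51.3 m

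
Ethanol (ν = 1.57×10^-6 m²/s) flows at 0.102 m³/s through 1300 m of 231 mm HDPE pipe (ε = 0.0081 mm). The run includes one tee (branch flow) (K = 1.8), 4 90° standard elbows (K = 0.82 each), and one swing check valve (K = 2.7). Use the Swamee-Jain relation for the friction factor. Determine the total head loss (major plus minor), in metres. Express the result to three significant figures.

V = 4Q/(πD²) = 2.434 m/s; V²/2g = 0.3019 m
Re = 3.58×10^5, ε/D = 3.51×10^-5 → f = 0.01435 (Swamee-Jain)
Major: h_f = f(L/D)·V²/2g = 0.01435·5628·0.3019 = 24.39 m
Minor: ΣK = 7.78; h_m = ΣK·V²/2g = 2.349 m
Total H_L = 24.39 + 2.349 = 26.73 m

H_L ≈ 26.7 m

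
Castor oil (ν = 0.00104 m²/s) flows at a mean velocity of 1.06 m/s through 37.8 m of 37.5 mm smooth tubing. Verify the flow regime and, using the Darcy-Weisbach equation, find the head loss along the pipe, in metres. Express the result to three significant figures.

h_f ≈ 96.7 m

Re = VD/ν = 1.06·0.03750/0.00104 = 38.2 → laminar (Re < 2300)
f = 64/Re = 1.674
h_f = f(L/D)V²/(2g) = 1.674·(37.8/0.03750)·1.06²/(2·9.81) = 96.66 m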